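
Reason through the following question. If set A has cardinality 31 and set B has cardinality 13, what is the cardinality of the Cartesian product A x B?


The Cartesian product A x B contains all ordered pairs (a, b).
|A x B| = |A| * |B| = 31 * 13 = 403

403


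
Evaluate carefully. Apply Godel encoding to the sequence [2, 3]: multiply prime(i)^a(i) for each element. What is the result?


Encode each element as an exponent of the corresponding prime:
  2^2 = 4
  3^3 = 27
Product = 4 * 27 = 108

108


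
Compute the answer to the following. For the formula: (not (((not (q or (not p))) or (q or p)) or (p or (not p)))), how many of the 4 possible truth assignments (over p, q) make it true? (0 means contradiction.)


Check all 4 assignments:
p=0, q=0: 0
p=0, q=1: 0
p=1, q=0: 0
p=1, q=1: 0
Count of True = 0

0


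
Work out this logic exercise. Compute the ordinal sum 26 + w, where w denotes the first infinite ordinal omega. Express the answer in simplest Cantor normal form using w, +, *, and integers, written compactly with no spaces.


Compute 26 + w.
Ordinal + is associative but NOT commutative; for finite n>0, n + w = w but w + n stays w+n.
Any finite left addend is absorbed by w on the right: 26 + w = w.
Result = w

w


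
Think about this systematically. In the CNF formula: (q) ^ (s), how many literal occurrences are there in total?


Counting literals in each clause:
Clause 1: 1 literal(s)
Clause 2: 1 literal(s)
Total = 2

2


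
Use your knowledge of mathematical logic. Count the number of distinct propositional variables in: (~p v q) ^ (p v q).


Identify each variable that appears in the formula.
Variables found: p, q
Count = 2

2


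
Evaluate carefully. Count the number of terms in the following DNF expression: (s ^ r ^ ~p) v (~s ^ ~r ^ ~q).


A DNF formula is a disjunction of terms (conjunctions).
Terms are separated by v.
Counting the disjuncts: 2 terms.

2


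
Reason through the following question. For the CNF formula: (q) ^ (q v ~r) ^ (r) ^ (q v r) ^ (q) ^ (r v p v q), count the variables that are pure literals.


Check each variable for pure literal status:
p: pure positive
q: pure positive
r: mixed (not pure)
Pure literal count = 2

2


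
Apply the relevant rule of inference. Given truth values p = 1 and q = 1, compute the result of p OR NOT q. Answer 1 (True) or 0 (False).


p = 1, q = 1
Operation: p OR NOT q
Evaluate: 1 OR NOT 1 = 1

1


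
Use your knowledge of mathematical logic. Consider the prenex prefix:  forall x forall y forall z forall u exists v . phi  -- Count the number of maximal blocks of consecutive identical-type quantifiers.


Quantifier-type sequence: A A A A E  (A=forall, E=exists)
Group into maximal same-type runs:
  Ax4 | Ex1
Number of blocks = 2

2


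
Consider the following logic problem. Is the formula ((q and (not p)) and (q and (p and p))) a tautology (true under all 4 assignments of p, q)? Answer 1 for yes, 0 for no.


Check all 4 assignments:
p=0, q=0: 0
p=0, q=1: 0
p=1, q=0: 0
p=1, q=1: 0
Satisfying count = 0/4.
Tautology iff count = 4: no.

0


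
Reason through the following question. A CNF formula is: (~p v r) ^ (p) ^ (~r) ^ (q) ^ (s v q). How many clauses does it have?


A CNF formula is a conjunction of clauses.
Clauses are separated by ^.
Counting the conjuncts: 5 clauses.

5


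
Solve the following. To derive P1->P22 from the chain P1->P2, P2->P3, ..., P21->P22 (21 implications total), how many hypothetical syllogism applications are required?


With 21 implications in a chain connecting 22 propositions:
P1->P2, P2->P3, ..., P21->P22
Steps needed = (number of implications) - 1 = 21 - 1 = 20

20


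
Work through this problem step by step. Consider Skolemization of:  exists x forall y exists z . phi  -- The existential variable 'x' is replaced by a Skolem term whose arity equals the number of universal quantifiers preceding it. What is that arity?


Quantifier prefix: exists x forall y exists z
'x' is existentially quantified at position 1.
No universal quantifiers precede it.
Skolem function arity = 0 (a Skolem constant)

0


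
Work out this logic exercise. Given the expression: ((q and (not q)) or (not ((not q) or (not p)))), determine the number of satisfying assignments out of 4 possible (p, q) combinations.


Check all 4 assignments:
p=0, q=0: 0
p=0, q=1: 0
p=1, q=0: 0
p=1, q=1: 1
Count of True = 1

1


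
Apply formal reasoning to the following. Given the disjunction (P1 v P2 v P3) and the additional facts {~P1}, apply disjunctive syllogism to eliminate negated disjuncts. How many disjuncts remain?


Original disjuncts (3): P1, P2, P3
Negated (eliminate): ~P1
Remaining disjuncts: P2, P3
Count = 3 - 1 = 2

2


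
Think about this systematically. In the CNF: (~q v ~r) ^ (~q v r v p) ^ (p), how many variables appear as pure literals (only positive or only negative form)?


Check each variable for pure literal status:
p: pure positive
q: pure negative
r: mixed (not pure)
Pure literal count = 2

2


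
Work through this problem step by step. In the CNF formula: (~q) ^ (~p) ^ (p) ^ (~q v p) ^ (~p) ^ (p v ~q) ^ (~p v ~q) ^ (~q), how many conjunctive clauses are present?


A CNF formula is a conjunction of clauses.
Clauses are separated by ^.
Counting the conjuncts: 8 clauses.

8


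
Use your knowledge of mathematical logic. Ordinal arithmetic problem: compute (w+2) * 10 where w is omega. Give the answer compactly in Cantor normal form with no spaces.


Compute (w+2) * 10.
Ordinal * is associative and left-distributive over +, but NOT commutative; for finite n>1, n*w = w but w*n stays w*n.
(w+2) * 10 = (w+2) repeated 10 times. Each intermediate +2 is absorbed by the following w; only the last survives: w*10+2.
Result = w*10+2

w*10+2


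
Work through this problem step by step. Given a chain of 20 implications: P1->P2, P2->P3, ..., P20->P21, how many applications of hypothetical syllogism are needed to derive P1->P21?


With 20 implications in a chain connecting 21 propositions:
P1->P2, P2->P3, ..., P20->P21
Steps needed = (number of implications) - 1 = 20 - 1 = 19

19


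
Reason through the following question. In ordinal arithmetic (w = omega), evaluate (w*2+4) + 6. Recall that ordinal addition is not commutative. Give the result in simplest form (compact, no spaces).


Compute (w*2+4) + 6.
Ordinal + is associative but NOT commutative; for finite n>0, n + w = w but w + n stays w+n.
By associativity: (w*2+4) + 6 = w*2 + (4+6) = w*2+10.
Result = w*2+10

w*2+10


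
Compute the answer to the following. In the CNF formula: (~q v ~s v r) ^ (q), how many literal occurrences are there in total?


Counting literals in each clause:
Clause 1: 3 literal(s)
Clause 2: 1 literal(s)
Total = 4

4


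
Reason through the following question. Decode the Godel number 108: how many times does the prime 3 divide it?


Factorize 108 by dividing by 3 repeatedly.
Division steps: 3 divides 108 exactly 3 time(s).
Exponent of 3 = 3

3


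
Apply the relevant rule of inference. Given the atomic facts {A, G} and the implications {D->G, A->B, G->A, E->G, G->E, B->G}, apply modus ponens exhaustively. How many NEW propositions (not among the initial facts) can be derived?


Initial facts: {A, G}
Apply modus ponens to closure:
  A and A->B  =>  B
  G and G->E  =>  E
Final known: {A, B, E, G}
New propositions: {B, E}
Count = 2

2


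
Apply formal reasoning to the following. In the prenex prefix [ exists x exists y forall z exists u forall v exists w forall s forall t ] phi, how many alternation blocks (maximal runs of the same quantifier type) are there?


Quantifier-type sequence: E E A E A E A A  (A=forall, E=exists)
Group into maximal same-type runs:
  Ex2 | Ax1 | Ex1 | Ax1 | Ex1 | Ax2
Number of blocks = 6

6


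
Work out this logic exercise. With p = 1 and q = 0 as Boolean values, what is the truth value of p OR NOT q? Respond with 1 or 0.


p = 1, q = 0
Operation: p OR NOT q
Evaluate: 1 OR NOT 0 = 1

1


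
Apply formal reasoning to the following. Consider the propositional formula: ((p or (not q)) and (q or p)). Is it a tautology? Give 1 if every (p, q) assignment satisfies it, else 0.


Check all 4 assignments:
p=0, q=0: 0
p=0, q=1: 0
p=1, q=0: 1
p=1, q=1: 1
Satisfying count = 2/4.
Tautology iff count = 4: no.

0


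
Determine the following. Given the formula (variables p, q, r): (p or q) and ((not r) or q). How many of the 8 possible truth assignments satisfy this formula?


Evaluate all 8 assignments for p, q, r:
p=0, q=0, r=0: 0
p=0, q=0, r=1: 0
p=0, q=1, r=0: 1
p=0, q=1, r=1: 1
p=1, q=0, r=0: 1
p=1, q=0, r=1: 0
p=1, q=1, r=0: 1
p=1, q=1, r=1: 1
Satisfying count = 5

5


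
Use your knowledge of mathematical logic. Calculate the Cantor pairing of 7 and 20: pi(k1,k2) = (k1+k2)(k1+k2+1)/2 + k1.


k1 + k2 = 27
(k1+k2)(k1+k2+1)/2 = 27 * 28 / 2 = 378
pi = 378 + 7 = 385

385


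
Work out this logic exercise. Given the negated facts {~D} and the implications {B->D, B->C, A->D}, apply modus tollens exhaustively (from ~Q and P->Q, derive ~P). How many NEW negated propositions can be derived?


Initial negated facts: {~D}
Apply modus tollens to closure:
  ~D and B->D  =>  ~B
  ~D and A->D  =>  ~A
Final negated: {~A, ~B, ~D}
New negations: {~A, ~B}
Count = 2

2


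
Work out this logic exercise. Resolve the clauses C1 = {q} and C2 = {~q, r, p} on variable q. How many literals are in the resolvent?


Remove q from C1 and ~q from C2.
C1 remainder: {}
C2 remainder: {r, p}
Union (resolvent): {p, r}
Resolvent has 2 literal(s).

2


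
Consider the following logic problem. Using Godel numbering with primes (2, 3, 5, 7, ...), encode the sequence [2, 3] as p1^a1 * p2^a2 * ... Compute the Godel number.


Encode each element as an exponent of the corresponding prime:
  2^2 = 4
  3^3 = 27
Product = 4 * 27 = 108

108


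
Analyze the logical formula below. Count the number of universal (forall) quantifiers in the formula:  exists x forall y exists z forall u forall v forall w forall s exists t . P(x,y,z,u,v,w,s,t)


Quantifier prefix: exists x forall y exists z forall u forall v forall w forall s exists t
Mark each quantifier type:
  E U E U U U U E
Universal count = 5, Existential count = 3
Asked for universal (forall) quantifiers: 5

5


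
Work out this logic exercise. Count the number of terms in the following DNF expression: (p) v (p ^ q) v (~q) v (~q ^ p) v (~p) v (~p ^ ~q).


A DNF formula is a disjunction of terms (conjunctions).
Terms are separated by v.
Counting the disjuncts: 6 terms.

6


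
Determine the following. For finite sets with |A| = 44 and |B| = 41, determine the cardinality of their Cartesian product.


The Cartesian product A x B contains all ordered pairs (a, b).
|A x B| = |A| * |B| = 44 * 41 = 1804

1804


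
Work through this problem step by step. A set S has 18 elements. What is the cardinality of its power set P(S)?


The power set of a set with n elements has 2^n elements.
|P(S)| = 2^18 = 262144

262144


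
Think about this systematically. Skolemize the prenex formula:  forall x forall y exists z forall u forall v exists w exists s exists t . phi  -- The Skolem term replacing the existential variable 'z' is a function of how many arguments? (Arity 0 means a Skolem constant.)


Quantifier prefix: forall x forall y exists z forall u forall v exists w exists s exists t
'z' is existentially quantified at position 3.
Universal variables preceding it: x, y
Skolem function arity = 2

2


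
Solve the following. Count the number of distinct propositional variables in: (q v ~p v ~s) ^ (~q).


Identify each variable that appears in the formula.
Variables found: p, q, s
Count = 3

3


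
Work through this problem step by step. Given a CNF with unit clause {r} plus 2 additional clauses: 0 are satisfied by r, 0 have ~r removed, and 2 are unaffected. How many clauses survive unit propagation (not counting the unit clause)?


Satisfied (removed): 0
Shortened (remain): 0
Unchanged (remain): 2
Remaining = 0 + 2 = 2

2


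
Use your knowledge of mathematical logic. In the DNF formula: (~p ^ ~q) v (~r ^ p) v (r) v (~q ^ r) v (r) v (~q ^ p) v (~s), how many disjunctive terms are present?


A DNF formula is a disjunction of terms (conjunctions).
Terms are separated by v.
Counting the disjuncts: 7 terms.

7


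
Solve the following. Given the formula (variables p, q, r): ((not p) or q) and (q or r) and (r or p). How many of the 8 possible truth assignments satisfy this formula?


Evaluate all 8 assignments for p, q, r:
p=0, q=0, r=0: 0
p=0, q=0, r=1: 1
p=0, q=1, r=0: 0
p=0, q=1, r=1: 1
p=1, q=0, r=0: 0
p=1, q=0, r=1: 0
p=1, q=1, r=0: 1
p=1, q=1, r=1: 1
Satisfying count = 4

4


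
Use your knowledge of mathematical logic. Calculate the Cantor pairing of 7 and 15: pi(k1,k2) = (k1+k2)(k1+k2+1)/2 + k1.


k1 + k2 = 22
(k1+k2)(k1+k2+1)/2 = 22 * 23 / 2 = 253
pi = 253 + 7 = 260

260


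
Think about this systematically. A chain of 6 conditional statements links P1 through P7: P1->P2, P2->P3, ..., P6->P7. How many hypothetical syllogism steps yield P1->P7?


With 6 implications in a chain connecting 7 propositions:
P1->P2, P2->P3, ..., P6->P7
Steps needed = (number of implications) - 1 = 6 - 1 = 5

5


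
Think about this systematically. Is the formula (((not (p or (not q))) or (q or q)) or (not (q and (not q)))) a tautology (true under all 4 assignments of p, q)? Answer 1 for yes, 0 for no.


Check all 4 assignments:
p=0, q=0: 1
p=0, q=1: 1
p=1, q=0: 1
p=1, q=1: 1
Satisfying count = 4/4.
Tautology iff count = 4: yes.

1


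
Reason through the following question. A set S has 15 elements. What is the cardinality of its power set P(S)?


The power set of a set with n elements has 2^n elements.
|P(S)| = 2^15 = 32768

32768


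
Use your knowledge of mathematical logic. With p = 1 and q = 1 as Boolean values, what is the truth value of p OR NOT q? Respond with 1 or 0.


p = 1, q = 1
Operation: p OR NOT q
Evaluate: 1 OR NOT 1 = 1

1


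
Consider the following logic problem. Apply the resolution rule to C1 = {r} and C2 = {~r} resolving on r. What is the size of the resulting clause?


Remove r from C1 and ~r from C2.
C1 remainder: {}
C2 remainder: {}
Union (resolvent): {} (empty clause)
Resolvent has 0 literal(s).

0


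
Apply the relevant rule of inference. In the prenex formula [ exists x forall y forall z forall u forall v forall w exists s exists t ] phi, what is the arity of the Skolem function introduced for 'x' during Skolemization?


Quantifier prefix: exists x forall y forall z forall u forall v forall w exists s exists t
'x' is existentially quantified at position 1.
No universal quantifiers precede it.
Skolem function arity = 0 (a Skolem constant)

0


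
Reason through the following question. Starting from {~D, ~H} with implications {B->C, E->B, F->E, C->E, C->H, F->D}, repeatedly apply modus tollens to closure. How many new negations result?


Initial negated facts: {~D, ~H}
Apply modus tollens to closure:
  ~H and C->H  =>  ~C
  ~D and F->D  =>  ~F
  ~C and B->C  =>  ~B
  ~B and E->B  =>  ~E
Final negated: {~B, ~C, ~D, ~E, ~F, ~H}
New negations: {~B, ~C, ~E, ~F}
Count = 4

4


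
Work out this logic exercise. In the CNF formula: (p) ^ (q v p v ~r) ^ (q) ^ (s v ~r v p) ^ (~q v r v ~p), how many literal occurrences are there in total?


Counting literals in each clause:
Clause 1: 1 literal(s)
Clause 2: 3 literal(s)
Clause 3: 1 literal(s)
Clause 4: 3 literal(s)
Clause 5: 3 literal(s)
Total = 11

11


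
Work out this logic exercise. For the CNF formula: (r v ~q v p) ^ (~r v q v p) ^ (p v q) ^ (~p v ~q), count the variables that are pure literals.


Check each variable for pure literal status:
p: mixed (not pure)
q: mixed (not pure)
r: mixed (not pure)
Pure literal count = 0

0


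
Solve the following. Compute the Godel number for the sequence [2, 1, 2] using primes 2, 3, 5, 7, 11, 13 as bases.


Encode each element as an exponent of the corresponding prime:
  2^2 = 4
  3^1 = 3
  5^2 = 25
Product = 4 * 3 * 25 = 300

300


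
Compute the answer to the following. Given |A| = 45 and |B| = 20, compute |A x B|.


The Cartesian product A x B contains all ordered pairs (a, b).
|A x B| = |A| * |B| = 45 * 20 = 900

900


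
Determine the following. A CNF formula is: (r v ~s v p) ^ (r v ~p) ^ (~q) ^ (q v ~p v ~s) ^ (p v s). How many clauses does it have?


A CNF formula is a conjunction of clauses.
Clauses are separated by ^.
Counting the conjuncts: 5 clauses.

5


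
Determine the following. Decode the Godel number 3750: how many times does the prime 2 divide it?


Factorize 3750 by dividing by 2 repeatedly.
Division steps: 2 divides 3750 exactly 1 time(s).
Exponent of 2 = 1

1


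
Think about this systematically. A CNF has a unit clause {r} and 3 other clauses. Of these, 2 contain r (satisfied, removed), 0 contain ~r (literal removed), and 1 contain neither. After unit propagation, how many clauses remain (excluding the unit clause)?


Satisfied (removed): 2
Shortened (remain): 0
Unchanged (remain): 1
Remaining = 0 + 1 = 1

1


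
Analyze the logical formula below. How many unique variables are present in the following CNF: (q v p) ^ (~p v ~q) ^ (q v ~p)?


Identify each variable that appears in the formula.
Variables found: p, q
Count = 2

2


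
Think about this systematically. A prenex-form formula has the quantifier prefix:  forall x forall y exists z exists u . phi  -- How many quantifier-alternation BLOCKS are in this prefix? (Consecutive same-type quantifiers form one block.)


Quantifier-type sequence: A A E E  (A=forall, E=exists)
Group into maximal same-type runs:
  Ax2 | Ex2
Number of blocks = 2

2


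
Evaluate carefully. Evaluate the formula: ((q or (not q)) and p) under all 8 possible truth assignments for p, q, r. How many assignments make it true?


Check all 8 assignments:
p=0, q=0, r=0: 0
p=0, q=0, r=1: 0
p=0, q=1, r=0: 0
p=0, q=1, r=1: 0
p=1, q=0, r=0: 1
p=1, q=0, r=1: 1
p=1, q=1, r=0: 1
p=1, q=1, r=1: 1
Count of True = 4

4


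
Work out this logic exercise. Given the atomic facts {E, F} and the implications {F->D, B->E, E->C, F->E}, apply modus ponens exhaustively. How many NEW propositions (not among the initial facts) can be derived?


Initial facts: {E, F}
Apply modus ponens to closure:
  F and F->D  =>  D
  E and E->C  =>  C
Final known: {C, D, E, F}
New propositions: {C, D}
Count = 2

2


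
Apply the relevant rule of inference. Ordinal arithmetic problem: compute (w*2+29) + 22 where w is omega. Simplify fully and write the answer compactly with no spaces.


Compute (w*2+29) + 22.
Ordinal + is associative but NOT commutative; for finite n>0, n + w = w but w + n stays w+n.
By associativity: (w*2+29) + 22 = w*2 + (29+22) = w*2+51.
Result = w*2+51

w*2+51


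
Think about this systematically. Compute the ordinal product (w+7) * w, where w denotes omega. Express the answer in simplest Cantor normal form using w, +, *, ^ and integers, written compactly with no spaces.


Compute (w+7) * w.
Ordinal * is associative and left-distributive over +, but NOT commutative; for finite n>1, n*w = w but w*n stays w*n.
(w+7) * w = sup{(w+7)*k : k<w} = sup{w*k+7} = w^2 (the +7 tail is absorbed in the limit).
Result = w^2

w^2


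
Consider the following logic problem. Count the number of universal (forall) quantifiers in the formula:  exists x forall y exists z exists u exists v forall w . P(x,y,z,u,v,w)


Quantifier prefix: exists x forall y exists z exists u exists v forall w
Mark each quantifier type:
  E U E E E U
Universal count = 2, Existential count = 4
Asked for universal (forall) quantifiers: 2

2


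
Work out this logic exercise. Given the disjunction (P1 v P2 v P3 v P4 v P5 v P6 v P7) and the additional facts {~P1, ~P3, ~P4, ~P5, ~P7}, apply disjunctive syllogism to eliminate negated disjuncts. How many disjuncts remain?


Original disjuncts (7): P1, P2, P3, P4, P5, P6, P7
Negated (eliminate): ~P1, ~P3, ~P4, ~P5, ~P7
Remaining disjuncts: P2, P6
Count = 7 - 5 = 2

2


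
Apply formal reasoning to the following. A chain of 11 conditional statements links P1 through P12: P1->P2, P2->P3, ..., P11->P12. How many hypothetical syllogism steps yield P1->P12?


With 11 implications in a chain connecting 12 propositions:
P1->P2, P2->P3, ..., P11->P12
Steps needed = (number of implications) - 1 = 11 - 1 = 10

10


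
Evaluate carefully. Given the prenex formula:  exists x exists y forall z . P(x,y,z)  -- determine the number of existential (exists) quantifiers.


Quantifier prefix: exists x exists y forall z
Mark each quantifier type:
  E E U
Universal count = 1, Existential count = 2
Asked for existential (exists) quantifiers: 2

2


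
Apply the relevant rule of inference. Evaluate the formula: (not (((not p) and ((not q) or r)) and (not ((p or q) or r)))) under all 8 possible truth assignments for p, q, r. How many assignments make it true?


Check all 8 assignments:
p=0, q=0, r=0: 0
p=0, q=0, r=1: 1
p=0, q=1, r=0: 1
p=0, q=1, r=1: 1
p=1, q=0, r=0: 1
p=1, q=0, r=1: 1
p=1, q=1, r=0: 1
p=1, q=1, r=1: 1
Count of True = 7

7


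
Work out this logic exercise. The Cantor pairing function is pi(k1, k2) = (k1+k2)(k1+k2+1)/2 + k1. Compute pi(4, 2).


k1 + k2 = 6
(k1+k2)(k1+k2+1)/2 = 6 * 7 / 2 = 21
pi = 21 + 4 = 25

25


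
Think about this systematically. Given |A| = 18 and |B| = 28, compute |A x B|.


The Cartesian product A x B contains all ordered pairs (a, b).
|A x B| = |A| * |B| = 18 * 28 = 504

504


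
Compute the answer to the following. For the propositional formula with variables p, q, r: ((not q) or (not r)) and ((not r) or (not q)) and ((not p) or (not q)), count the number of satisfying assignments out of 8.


Evaluate all 8 assignments for p, q, r:
p=0, q=0, r=0: 1
p=0, q=0, r=1: 1
p=0, q=1, r=0: 1
p=0, q=1, r=1: 0
p=1, q=0, r=0: 1
p=1, q=0, r=1: 1
p=1, q=1, r=0: 0
p=1, q=1, r=1: 0
Satisfying count = 5

5


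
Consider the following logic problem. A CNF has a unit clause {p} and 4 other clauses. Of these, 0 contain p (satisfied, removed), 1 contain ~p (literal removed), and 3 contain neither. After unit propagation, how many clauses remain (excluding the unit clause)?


Satisfied (removed): 0
Shortened (remain): 1
Unchanged (remain): 3
Remaining = 1 + 3 = 4

4


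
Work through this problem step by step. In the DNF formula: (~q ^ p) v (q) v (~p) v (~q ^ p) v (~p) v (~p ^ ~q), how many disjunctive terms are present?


A DNF formula is a disjunction of terms (conjunctions).
Terms are separated by v.
Counting the disjuncts: 6 terms.

6


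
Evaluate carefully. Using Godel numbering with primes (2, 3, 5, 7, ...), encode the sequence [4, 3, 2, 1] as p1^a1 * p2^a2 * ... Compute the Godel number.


Encode each element as an exponent of the corresponding prime:
  2^4 = 16
  3^3 = 27
  5^2 = 25
  7^1 = 7
Product = 16 * 27 * 25 * 7 = 75600

75600


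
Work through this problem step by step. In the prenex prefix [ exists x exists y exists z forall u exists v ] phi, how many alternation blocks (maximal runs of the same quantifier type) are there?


Quantifier-type sequence: E E E A E  (A=forall, E=exists)
Group into maximal same-type runs:
  Ex3 | Ax1 | Ex1
Number of blocks = 3

3


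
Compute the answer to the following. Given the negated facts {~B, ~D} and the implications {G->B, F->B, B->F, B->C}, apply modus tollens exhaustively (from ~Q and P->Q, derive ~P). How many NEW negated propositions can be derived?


Initial negated facts: {~B, ~D}
Apply modus tollens to closure:
  ~B and G->B  =>  ~G
  ~B and F->B  =>  ~F
Final negated: {~B, ~D, ~F, ~G}
New negations: {~F, ~G}
Count = 2

2


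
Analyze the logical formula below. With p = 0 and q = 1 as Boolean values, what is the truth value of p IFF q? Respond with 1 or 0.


p = 0, q = 1
Operation: p IFF q
Evaluate: 0 IFF 1 = 0

0


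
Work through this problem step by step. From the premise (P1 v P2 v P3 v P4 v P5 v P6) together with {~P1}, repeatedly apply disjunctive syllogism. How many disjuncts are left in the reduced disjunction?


Original disjuncts (6): P1, P2, P3, P4, P5, P6
Negated (eliminate): ~P1
Remaining disjuncts: P2, P3, P4, P5, P6
Count = 6 - 1 = 5

5


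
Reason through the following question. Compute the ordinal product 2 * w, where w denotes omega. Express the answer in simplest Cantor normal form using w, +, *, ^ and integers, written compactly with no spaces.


Compute 2 * w.
Ordinal * is associative and left-distributive over +, but NOT commutative; for finite n>1, n*w = w but w*n stays w*n.
For finite n>0, n * w = sup{n*k : k<w} = w. So 2 * w = w.
Result = w

w


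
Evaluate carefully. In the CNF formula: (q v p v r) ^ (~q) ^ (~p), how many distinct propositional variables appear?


Identify each variable that appears in the formula.
Variables found: p, q, r
Count = 3

3


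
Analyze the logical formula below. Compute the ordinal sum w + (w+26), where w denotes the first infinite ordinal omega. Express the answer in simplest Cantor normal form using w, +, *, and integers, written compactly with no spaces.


Compute w + (w+26).
Ordinal + is associative but NOT commutative; for finite n>0, n + w = w but w + n stays w+n.
w + (w+26) = (w+w) + 26 = w*2+26.
Result = w*2+26

w*2+26


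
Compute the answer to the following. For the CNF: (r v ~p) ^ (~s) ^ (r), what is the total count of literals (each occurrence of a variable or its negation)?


Counting literals in each clause:
Clause 1: 2 literal(s)
Clause 2: 1 literal(s)
Clause 3: 1 literal(s)
Total = 4

4


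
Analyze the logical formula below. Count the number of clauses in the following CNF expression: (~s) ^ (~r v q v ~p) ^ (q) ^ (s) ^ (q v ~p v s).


A CNF formula is a conjunction of clauses.
Clauses are separated by ^.
Counting the conjuncts: 5 clauses.

5


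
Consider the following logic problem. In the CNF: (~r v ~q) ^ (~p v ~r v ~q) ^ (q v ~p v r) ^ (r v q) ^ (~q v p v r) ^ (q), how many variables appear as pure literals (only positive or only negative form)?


Check each variable for pure literal status:
p: mixed (not pure)
q: mixed (not pure)
r: mixed (not pure)
Pure literal count = 0

0


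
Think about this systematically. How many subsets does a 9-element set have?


The power set of a set with n elements has 2^n elements.
|P(S)| = 2^9 = 512

512


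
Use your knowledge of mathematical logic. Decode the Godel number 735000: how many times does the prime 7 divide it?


Factorize 735000 by dividing by 7 repeatedly.
Division steps: 7 divides 735000 exactly 2 time(s).
Exponent of 7 = 2

2


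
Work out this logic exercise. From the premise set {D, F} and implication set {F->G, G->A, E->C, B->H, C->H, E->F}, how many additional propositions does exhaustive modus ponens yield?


Initial facts: {D, F}
Apply modus ponens to closure:
  F and F->G  =>  G
  G and G->A  =>  A
Final known: {A, D, F, G}
New propositions: {A, G}
Count = 2

2


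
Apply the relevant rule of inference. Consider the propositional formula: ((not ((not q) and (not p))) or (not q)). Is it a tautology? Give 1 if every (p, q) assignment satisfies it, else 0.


Check all 4 assignments:
p=0, q=0: 1
p=0, q=1: 1
p=1, q=0: 1
p=1, q=1: 1
Satisfying count = 4/4.
Tautology iff count = 4: yes.

1


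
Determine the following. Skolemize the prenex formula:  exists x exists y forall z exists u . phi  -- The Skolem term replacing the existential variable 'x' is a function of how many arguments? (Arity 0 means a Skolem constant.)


Quantifier prefix: exists x exists y forall z exists u
'x' is existentially quantified at position 1.
No universal quantifiers precede it.
Skolem function arity = 0 (a Skolem constant)

0


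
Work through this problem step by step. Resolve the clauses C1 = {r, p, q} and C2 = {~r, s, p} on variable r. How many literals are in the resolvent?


Remove r from C1 and ~r from C2.
C1 remainder: {p, q}
C2 remainder: {s, p}
Union (resolvent): {p, q, s}
Resolvent has 3 literal(s).

3


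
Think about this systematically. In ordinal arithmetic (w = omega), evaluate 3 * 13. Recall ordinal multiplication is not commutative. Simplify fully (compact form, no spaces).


Compute 3 * 13.
Ordinal * is associative and left-distributive over +, but NOT commutative; for finite n>1, n*w = w but w*n stays w*n.
Both finite; ordinal * agrees with natural *: 3 * 13 = 39.
Result = 39

39


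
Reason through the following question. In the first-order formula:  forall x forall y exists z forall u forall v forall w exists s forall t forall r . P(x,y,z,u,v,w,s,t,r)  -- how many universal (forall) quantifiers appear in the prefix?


Quantifier prefix: forall x forall y exists z forall u forall v forall w exists s forall t forall r
Mark each quantifier type:
  U U E U U U E U U
Universal count = 7, Existential count = 2
Asked for universal (forall) quantifiers: 7

7


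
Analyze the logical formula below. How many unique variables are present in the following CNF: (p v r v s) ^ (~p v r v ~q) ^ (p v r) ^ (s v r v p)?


Identify each variable that appears in the formula.
Variables found: p, q, r, s
Count = 4

4


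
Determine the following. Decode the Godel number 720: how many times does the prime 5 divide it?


Factorize 720 by dividing by 5 repeatedly.
Division steps: 5 divides 720 exactly 1 time(s).
Exponent of 5 = 1

1


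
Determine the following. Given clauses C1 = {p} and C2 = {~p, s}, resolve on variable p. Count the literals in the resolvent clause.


Remove p from C1 and ~p from C2.
C1 remainder: {}
C2 remainder: {s}
Union (resolvent): {s}
Resolvent has 1 literal(s).

1


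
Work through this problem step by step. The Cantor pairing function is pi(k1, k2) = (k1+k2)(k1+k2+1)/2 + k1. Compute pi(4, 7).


k1 + k2 = 11
(k1+k2)(k1+k2+1)/2 = 11 * 12 / 2 = 66
pi = 66 + 4 = 70

70


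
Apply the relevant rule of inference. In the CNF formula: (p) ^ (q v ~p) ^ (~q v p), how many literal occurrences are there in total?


Counting literals in each clause:
Clause 1: 1 literal(s)
Clause 2: 2 literal(s)
Clause 3: 2 literal(s)
Total = 5

5


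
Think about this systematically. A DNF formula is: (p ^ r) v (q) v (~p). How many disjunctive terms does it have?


A DNF formula is a disjunction of terms (conjunctions).
Terms are separated by v.
Counting the disjuncts: 3 terms.

3


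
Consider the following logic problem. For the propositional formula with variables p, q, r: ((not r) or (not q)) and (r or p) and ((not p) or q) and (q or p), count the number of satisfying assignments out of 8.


Evaluate all 8 assignments for p, q, r:
p=0, q=0, r=0: 0
p=0, q=0, r=1: 0
p=0, q=1, r=0: 0
p=0, q=1, r=1: 0
p=1, q=0, r=0: 0
p=1, q=0, r=1: 0
p=1, q=1, r=0: 1
p=1, q=1, r=1: 0
Satisfying count = 1

1


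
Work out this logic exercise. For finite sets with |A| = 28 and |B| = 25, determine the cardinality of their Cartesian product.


The Cartesian product A x B contains all ordered pairs (a, b).
|A x B| = |A| * |B| = 28 * 25 = 700

700


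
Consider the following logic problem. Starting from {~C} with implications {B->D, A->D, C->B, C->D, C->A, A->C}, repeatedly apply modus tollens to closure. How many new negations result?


Initial negated facts: {~C}
Apply modus tollens to closure:
  ~C and A->C  =>  ~A
Final negated: {~A, ~C}
New negations: {~A}
Count = 1

1


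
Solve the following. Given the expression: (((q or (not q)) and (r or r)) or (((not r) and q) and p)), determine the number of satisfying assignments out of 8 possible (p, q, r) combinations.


Check all 8 assignments:
p=0, q=0, r=0: 0
p=0, q=0, r=1: 1
p=0, q=1, r=0: 0
p=0, q=1, r=1: 1
p=1, q=0, r=0: 0
p=1, q=0, r=1: 1
p=1, q=1, r=0: 1
p=1, q=1, r=1: 1
Count of True = 5

5


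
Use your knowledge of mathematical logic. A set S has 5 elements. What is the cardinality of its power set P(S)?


The power set of a set with n elements has 2^n elements.
|P(S)| = 2^5 = 32

32


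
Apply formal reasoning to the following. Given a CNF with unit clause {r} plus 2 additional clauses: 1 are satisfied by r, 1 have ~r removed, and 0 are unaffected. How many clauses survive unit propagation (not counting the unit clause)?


Satisfied (removed): 1
Shortened (remain): 1
Unchanged (remain): 0
Remaining = 1 + 0 = 1

1


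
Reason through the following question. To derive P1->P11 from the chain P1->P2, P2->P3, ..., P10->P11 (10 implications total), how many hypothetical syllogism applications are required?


With 10 implications in a chain connecting 11 propositions:
P1->P2, P2->P3, ..., P10->P11
Steps needed = (number of implications) - 1 = 10 - 1 = 9

9


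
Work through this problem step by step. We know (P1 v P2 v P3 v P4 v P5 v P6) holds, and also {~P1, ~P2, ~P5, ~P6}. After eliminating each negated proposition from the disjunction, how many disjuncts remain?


Original disjuncts (6): P1, P2, P3, P4, P5, P6
Negated (eliminate): ~P1, ~P2, ~P5, ~P6
Remaining disjuncts: P3, P4
Count = 6 - 4 = 2

2


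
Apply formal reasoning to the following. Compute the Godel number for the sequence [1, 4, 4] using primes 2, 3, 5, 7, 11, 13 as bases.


Encode each element as an exponent of the corresponding prime:
  2^1 = 2
  3^4 = 81
  5^4 = 625
Product = 2 * 81 * 625 = 101250

101250


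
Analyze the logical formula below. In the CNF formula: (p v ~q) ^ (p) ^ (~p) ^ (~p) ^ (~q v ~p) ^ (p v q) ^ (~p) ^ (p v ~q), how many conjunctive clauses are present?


A CNF formula is a conjunction of clauses.
Clauses are separated by ^.
Counting the conjuncts: 8 clauses.

8


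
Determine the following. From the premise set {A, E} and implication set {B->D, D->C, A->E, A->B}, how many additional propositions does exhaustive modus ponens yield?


Initial facts: {A, E}
Apply modus ponens to closure:
  A and A->B  =>  B
  B and B->D  =>  D
  D and D->C  =>  C
Final known: {A, B, C, D, E}
New propositions: {B, C, D}
Count = 3

3


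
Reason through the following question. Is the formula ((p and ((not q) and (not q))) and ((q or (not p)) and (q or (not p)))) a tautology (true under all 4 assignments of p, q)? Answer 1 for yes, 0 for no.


Check all 4 assignments:
p=0, q=0: 0
p=0, q=1: 0
p=1, q=0: 0
p=1, q=1: 0
Satisfying count = 0/4.
Tautology iff count = 4: no.

0


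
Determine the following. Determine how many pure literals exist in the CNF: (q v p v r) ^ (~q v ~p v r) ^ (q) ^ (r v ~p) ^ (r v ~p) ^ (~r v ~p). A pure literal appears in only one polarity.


Check each variable for pure literal status:
p: mixed (not pure)
q: mixed (not pure)
r: mixed (not pure)
Pure literal count = 0

0


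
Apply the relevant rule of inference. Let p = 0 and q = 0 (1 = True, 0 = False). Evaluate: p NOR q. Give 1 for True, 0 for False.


p = 0, q = 0
Operation: p NOR q
Evaluate: 0 NOR 0 = 1

1


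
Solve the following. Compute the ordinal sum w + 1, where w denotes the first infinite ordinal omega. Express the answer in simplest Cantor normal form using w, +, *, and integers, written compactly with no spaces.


Compute w + 1.
Ordinal + is associative but NOT commutative; for finite n>0, n + w = w but w + n stays w+n.
w + 1 is already in normal form (a successor ordinal beyond w).
Result = w+1

w+1


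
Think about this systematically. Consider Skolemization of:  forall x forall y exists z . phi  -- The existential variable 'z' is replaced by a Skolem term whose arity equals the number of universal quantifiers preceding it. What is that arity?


Quantifier prefix: forall x forall y exists z
'z' is existentially quantified at position 3.
Universal variables preceding it: x, y
Skolem function arity = 2

2


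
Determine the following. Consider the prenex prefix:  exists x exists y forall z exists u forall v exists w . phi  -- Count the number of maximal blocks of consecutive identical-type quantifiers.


Quantifier-type sequence: E E A E A E  (A=forall, E=exists)
Group into maximal same-type runs:
  Ex2 | Ax1 | Ex1 | Ax1 | Ex1
Number of blocks = 5

5


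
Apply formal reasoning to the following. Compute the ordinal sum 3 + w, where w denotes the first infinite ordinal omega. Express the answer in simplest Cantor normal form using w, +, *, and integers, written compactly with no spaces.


Compute 3 + w.
Ordinal + is associative but NOT commutative; for finite n>0, n + w = w but w + n stays w+n.
Any finite left addend is absorbed by w on the right: 3 + w = w.
Result = w

w


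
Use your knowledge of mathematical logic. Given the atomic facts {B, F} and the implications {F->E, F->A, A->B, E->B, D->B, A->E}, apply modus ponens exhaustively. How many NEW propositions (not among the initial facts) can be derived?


Initial facts: {B, F}
Apply modus ponens to closure:
  F and F->E  =>  E
  F and F->A  =>  A
Final known: {A, B, E, F}
New propositions: {A, E}
Count = 2

2


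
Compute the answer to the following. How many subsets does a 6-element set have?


The power set of a set with n elements has 2^n elements.
|P(S)| = 2^6 = 64

64


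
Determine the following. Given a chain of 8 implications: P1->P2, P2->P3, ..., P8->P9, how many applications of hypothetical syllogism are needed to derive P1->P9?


With 8 implications in a chain connecting 9 propositions:
P1->P2, P2->P3, ..., P8->P9
Steps needed = (number of implications) - 1 = 8 - 1 = 7

7


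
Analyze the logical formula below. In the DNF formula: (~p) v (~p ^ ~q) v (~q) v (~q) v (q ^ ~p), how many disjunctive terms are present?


A DNF formula is a disjunction of terms (conjunctions).
Terms are separated by v.
Counting the disjuncts: 5 terms.

5


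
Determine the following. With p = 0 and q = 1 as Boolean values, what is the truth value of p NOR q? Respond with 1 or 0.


p = 0, q = 1
Operation: p NOR q
Evaluate: 0 NOR 1 = 0

0


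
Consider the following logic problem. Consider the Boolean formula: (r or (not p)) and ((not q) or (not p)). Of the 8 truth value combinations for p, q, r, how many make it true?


Evaluate all 8 assignments for p, q, r:
p=0, q=0, r=0: 1
p=0, q=0, r=1: 1
p=0, q=1, r=0: 1
p=0, q=1, r=1: 1
p=1, q=0, r=0: 0
p=1, q=0, r=1: 1
p=1, q=1, r=0: 0
p=1, q=1, r=1: 0
Satisfying count = 5

5


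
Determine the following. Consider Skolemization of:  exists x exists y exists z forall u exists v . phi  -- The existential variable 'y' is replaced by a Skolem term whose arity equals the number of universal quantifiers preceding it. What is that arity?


Quantifier prefix: exists x exists y exists z forall u exists v
'y' is existentially quantified at position 2.
No universal quantifiers precede it.
Skolem function arity = 0 (a Skolem constant)

0


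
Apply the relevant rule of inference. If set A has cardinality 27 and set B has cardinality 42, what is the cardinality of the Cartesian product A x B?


The Cartesian product A x B contains all ordered pairs (a, b).
|A x B| = |A| * |B| = 27 * 42 = 1134

1134


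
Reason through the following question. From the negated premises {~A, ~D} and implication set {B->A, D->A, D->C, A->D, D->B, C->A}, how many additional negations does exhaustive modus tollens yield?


Initial negated facts: {~A, ~D}
Apply modus tollens to closure:
  ~A and B->A  =>  ~B
  ~A and C->A  =>  ~C
Final negated: {~A, ~B, ~C, ~D}
New negations: {~B, ~C}
Count = 2

2


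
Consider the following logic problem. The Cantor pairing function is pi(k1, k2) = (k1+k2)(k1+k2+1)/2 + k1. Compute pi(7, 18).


k1 + k2 = 25
(k1+k2)(k1+k2+1)/2 = 25 * 26 / 2 = 325
pi = 325 + 7 = 332

332


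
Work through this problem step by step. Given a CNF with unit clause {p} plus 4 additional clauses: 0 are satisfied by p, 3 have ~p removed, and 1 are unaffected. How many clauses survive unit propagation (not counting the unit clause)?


Satisfied (removed): 0
Shortened (remain): 3
Unchanged (remain): 1
Remaining = 3 + 1 = 4

4


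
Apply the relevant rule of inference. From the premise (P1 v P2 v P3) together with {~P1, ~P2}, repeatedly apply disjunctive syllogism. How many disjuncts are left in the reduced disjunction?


Original disjuncts (3): P1, P2, P3
Negated (eliminate): ~P1, ~P2
Remaining disjuncts: P3
Count = 3 - 2 = 1

1
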